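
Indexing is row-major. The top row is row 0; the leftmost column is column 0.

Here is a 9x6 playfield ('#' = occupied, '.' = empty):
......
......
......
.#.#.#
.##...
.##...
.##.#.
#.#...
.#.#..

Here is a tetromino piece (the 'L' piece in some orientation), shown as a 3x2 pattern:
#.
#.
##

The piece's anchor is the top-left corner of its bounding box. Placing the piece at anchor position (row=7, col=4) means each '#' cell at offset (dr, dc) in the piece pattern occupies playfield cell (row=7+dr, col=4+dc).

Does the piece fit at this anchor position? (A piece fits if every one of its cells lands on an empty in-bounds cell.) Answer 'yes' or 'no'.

Answer: no

Derivation:
Check each piece cell at anchor (7, 4):
  offset (0,0) -> (7,4): empty -> OK
  offset (1,0) -> (8,4): empty -> OK
  offset (2,0) -> (9,4): out of bounds -> FAIL
  offset (2,1) -> (9,5): out of bounds -> FAIL
All cells valid: no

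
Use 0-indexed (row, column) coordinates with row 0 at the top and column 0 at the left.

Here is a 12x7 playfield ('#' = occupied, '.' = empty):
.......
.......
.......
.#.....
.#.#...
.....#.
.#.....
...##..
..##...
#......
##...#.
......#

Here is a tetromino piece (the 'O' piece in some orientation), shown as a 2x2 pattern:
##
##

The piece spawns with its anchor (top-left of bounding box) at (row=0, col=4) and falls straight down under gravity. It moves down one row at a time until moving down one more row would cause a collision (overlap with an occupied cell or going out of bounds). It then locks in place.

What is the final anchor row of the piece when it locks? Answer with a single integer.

Answer: 3

Derivation:
Spawn at (row=0, col=4). Try each row:
  row 0: fits
  row 1: fits
  row 2: fits
  row 3: fits
  row 4: blocked -> lock at row 3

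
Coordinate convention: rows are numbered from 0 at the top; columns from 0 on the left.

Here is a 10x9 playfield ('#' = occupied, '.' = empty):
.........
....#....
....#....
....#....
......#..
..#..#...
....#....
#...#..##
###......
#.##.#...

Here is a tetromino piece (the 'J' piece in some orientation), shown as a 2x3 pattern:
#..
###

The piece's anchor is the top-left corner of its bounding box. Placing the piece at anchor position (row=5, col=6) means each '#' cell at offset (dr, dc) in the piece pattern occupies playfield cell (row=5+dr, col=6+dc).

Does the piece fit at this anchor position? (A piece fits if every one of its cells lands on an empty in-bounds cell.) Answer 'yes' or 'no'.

Answer: yes

Derivation:
Check each piece cell at anchor (5, 6):
  offset (0,0) -> (5,6): empty -> OK
  offset (1,0) -> (6,6): empty -> OK
  offset (1,1) -> (6,7): empty -> OK
  offset (1,2) -> (6,8): empty -> OK
All cells valid: yes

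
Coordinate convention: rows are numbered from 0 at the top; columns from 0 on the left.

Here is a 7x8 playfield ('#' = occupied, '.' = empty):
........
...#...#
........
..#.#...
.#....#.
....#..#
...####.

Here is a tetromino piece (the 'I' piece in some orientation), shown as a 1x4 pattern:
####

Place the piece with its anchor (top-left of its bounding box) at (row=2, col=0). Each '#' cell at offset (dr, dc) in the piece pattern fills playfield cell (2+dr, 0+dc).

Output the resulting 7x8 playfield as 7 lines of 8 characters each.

Fill (2+0,0+0) = (2,0)
Fill (2+0,0+1) = (2,1)
Fill (2+0,0+2) = (2,2)
Fill (2+0,0+3) = (2,3)

Answer: ........
...#...#
####....
..#.#...
.#....#.
....#..#
...####.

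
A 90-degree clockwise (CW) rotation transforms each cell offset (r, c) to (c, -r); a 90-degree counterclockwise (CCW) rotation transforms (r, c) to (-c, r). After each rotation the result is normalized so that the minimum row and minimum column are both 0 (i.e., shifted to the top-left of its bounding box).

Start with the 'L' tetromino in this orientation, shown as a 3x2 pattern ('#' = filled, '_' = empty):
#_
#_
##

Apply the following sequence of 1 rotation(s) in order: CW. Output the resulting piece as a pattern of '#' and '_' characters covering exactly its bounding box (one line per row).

Start:
#_
#_
##
After rotation 1 (CW):
###
#__

Answer: ###
#__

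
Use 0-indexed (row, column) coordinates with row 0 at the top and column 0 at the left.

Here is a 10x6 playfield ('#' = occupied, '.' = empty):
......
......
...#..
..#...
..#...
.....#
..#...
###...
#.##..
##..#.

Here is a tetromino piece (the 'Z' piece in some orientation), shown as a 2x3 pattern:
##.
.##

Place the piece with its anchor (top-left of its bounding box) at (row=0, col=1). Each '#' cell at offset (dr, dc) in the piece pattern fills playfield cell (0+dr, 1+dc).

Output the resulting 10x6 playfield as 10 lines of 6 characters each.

Fill (0+0,1+0) = (0,1)
Fill (0+0,1+1) = (0,2)
Fill (0+1,1+1) = (1,2)
Fill (0+1,1+2) = (1,3)

Answer: .##...
..##..
...#..
..#...
..#...
.....#
..#...
###...
#.##..
##..#.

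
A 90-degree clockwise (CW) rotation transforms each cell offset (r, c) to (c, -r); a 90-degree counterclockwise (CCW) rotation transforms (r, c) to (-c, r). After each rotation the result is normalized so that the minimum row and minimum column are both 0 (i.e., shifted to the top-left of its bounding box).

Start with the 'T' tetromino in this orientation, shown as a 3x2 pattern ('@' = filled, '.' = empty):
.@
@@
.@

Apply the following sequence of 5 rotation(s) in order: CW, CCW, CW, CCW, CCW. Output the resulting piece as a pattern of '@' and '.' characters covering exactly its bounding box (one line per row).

Answer: @@@
.@.

Derivation:
Start:
.@
@@
.@
After rotation 1 (CW):
.@.
@@@
After rotation 2 (CCW):
.@
@@
.@
After rotation 3 (CW):
.@.
@@@
After rotation 4 (CCW):
.@
@@
.@
After rotation 5 (CCW):
@@@
.@.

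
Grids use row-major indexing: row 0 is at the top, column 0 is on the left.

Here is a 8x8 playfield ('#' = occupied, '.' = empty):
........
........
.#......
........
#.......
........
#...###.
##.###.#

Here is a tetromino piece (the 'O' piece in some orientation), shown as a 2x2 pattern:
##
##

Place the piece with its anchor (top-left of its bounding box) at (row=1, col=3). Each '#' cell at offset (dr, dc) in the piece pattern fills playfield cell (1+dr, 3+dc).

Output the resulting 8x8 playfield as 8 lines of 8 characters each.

Fill (1+0,3+0) = (1,3)
Fill (1+0,3+1) = (1,4)
Fill (1+1,3+0) = (2,3)
Fill (1+1,3+1) = (2,4)

Answer: ........
...##...
.#.##...
........
#.......
........
#...###.
##.###.#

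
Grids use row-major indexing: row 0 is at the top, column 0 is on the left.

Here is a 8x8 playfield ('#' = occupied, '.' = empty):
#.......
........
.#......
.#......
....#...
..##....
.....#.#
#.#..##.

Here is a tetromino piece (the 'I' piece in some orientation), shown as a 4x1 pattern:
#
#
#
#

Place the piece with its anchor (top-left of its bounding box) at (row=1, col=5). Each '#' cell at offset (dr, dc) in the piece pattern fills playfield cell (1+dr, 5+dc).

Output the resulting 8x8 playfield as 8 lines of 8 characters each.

Answer: #.......
.....#..
.#...#..
.#...#..
....##..
..##....
.....#.#
#.#..##.

Derivation:
Fill (1+0,5+0) = (1,5)
Fill (1+1,5+0) = (2,5)
Fill (1+2,5+0) = (3,5)
Fill (1+3,5+0) = (4,5)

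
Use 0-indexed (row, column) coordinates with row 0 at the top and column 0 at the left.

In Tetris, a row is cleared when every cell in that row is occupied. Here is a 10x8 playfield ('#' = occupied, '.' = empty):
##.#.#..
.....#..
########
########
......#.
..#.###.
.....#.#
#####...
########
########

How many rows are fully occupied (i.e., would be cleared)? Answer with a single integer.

Answer: 4

Derivation:
Check each row:
  row 0: 4 empty cells -> not full
  row 1: 7 empty cells -> not full
  row 2: 0 empty cells -> FULL (clear)
  row 3: 0 empty cells -> FULL (clear)
  row 4: 7 empty cells -> not full
  row 5: 4 empty cells -> not full
  row 6: 6 empty cells -> not full
  row 7: 3 empty cells -> not full
  row 8: 0 empty cells -> FULL (clear)
  row 9: 0 empty cells -> FULL (clear)
Total rows cleared: 4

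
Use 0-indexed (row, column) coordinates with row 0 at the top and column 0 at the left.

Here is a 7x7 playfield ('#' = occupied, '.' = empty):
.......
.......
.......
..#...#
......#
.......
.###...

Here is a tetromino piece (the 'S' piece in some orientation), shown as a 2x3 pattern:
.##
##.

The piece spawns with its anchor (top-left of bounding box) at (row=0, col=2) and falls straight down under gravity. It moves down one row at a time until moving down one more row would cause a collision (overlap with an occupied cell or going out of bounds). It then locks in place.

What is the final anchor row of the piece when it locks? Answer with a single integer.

Answer: 1

Derivation:
Spawn at (row=0, col=2). Try each row:
  row 0: fits
  row 1: fits
  row 2: blocked -> lock at row 1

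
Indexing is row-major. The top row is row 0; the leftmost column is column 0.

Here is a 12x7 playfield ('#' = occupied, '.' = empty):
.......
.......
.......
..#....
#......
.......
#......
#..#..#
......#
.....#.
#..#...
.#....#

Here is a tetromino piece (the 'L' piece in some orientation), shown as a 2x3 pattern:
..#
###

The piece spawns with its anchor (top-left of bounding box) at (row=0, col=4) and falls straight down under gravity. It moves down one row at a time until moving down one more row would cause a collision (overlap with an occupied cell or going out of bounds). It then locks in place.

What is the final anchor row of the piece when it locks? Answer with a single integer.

Answer: 5

Derivation:
Spawn at (row=0, col=4). Try each row:
  row 0: fits
  row 1: fits
  row 2: fits
  row 3: fits
  row 4: fits
  row 5: fits
  row 6: blocked -> lock at row 5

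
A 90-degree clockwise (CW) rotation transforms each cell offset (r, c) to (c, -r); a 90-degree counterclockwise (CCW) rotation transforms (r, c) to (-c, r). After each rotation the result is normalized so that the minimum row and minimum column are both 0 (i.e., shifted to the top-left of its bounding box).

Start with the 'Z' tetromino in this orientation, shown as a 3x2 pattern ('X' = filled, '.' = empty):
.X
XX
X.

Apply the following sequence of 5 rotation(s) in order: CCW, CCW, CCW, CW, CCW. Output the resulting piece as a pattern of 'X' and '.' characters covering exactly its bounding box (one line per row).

Answer: XX.
.XX

Derivation:
Start:
.X
XX
X.
After rotation 1 (CCW):
XX.
.XX
After rotation 2 (CCW):
.X
XX
X.
After rotation 3 (CCW):
XX.
.XX
After rotation 4 (CW):
.X
XX
X.
After rotation 5 (CCW):
XX.
.XX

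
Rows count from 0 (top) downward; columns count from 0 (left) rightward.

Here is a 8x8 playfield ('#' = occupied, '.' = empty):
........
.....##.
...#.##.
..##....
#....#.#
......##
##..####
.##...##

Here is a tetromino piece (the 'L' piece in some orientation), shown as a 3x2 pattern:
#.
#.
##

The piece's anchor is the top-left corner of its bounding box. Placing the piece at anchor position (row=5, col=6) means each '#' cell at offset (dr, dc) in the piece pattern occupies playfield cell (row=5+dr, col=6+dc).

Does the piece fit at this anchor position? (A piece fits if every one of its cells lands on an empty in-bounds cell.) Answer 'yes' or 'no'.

Check each piece cell at anchor (5, 6):
  offset (0,0) -> (5,6): occupied ('#') -> FAIL
  offset (1,0) -> (6,6): occupied ('#') -> FAIL
  offset (2,0) -> (7,6): occupied ('#') -> FAIL
  offset (2,1) -> (7,7): occupied ('#') -> FAIL
All cells valid: no

Answer: no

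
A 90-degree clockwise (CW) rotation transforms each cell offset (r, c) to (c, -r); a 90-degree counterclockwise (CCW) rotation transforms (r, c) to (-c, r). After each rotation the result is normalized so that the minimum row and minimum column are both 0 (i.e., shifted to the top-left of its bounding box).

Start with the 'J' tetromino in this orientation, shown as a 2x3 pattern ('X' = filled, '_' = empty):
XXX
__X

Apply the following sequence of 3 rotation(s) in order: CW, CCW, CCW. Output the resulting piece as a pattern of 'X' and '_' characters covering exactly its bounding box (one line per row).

Answer: XX
X_
X_

Derivation:
Start:
XXX
__X
After rotation 1 (CW):
_X
_X
XX
After rotation 2 (CCW):
XXX
__X
After rotation 3 (CCW):
XX
X_
X_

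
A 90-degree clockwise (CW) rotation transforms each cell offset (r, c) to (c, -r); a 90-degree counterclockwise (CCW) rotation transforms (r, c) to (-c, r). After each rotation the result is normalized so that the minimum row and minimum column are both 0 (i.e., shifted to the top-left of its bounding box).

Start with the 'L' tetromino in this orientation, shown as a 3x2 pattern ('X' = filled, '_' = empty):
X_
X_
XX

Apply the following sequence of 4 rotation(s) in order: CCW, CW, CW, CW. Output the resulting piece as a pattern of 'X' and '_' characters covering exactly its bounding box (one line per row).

Answer: XX
_X
_X

Derivation:
Start:
X_
X_
XX
After rotation 1 (CCW):
__X
XXX
After rotation 2 (CW):
X_
X_
XX
After rotation 3 (CW):
XXX
X__
After rotation 4 (CW):
XX
_X
_X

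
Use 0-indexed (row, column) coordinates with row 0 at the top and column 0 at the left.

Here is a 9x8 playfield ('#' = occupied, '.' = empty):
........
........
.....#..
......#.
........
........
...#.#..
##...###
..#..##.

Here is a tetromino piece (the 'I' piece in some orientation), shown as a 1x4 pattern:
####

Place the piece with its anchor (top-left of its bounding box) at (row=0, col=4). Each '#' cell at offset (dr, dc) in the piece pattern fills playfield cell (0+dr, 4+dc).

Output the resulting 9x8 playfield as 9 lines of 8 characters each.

Fill (0+0,4+0) = (0,4)
Fill (0+0,4+1) = (0,5)
Fill (0+0,4+2) = (0,6)
Fill (0+0,4+3) = (0,7)

Answer: ....####
........
.....#..
......#.
........
........
...#.#..
##...###
..#..##.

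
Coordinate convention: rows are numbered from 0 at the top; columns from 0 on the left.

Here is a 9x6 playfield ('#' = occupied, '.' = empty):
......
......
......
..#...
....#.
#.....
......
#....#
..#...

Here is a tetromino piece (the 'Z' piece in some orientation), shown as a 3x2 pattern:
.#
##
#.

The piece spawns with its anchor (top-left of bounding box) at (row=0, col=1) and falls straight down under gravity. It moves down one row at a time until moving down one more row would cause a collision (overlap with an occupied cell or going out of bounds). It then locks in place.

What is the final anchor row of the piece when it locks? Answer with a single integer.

Answer: 1

Derivation:
Spawn at (row=0, col=1). Try each row:
  row 0: fits
  row 1: fits
  row 2: blocked -> lock at row 1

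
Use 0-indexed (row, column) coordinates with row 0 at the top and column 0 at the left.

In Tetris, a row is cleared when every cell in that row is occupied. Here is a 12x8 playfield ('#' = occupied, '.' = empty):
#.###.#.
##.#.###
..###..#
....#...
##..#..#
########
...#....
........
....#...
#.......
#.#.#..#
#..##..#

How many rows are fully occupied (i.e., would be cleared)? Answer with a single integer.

Answer: 1

Derivation:
Check each row:
  row 0: 3 empty cells -> not full
  row 1: 2 empty cells -> not full
  row 2: 4 empty cells -> not full
  row 3: 7 empty cells -> not full
  row 4: 4 empty cells -> not full
  row 5: 0 empty cells -> FULL (clear)
  row 6: 7 empty cells -> not full
  row 7: 8 empty cells -> not full
  row 8: 7 empty cells -> not full
  row 9: 7 empty cells -> not full
  row 10: 4 empty cells -> not full
  row 11: 4 empty cells -> not full
Total rows cleared: 1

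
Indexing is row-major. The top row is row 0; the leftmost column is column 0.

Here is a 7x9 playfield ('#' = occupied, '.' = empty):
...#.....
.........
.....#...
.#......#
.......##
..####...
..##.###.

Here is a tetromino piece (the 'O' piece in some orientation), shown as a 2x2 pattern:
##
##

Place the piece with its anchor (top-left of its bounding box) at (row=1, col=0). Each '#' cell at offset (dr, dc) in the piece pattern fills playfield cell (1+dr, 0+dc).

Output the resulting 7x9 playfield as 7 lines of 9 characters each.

Answer: ...#.....
##.......
##...#...
.#......#
.......##
..####...
..##.###.

Derivation:
Fill (1+0,0+0) = (1,0)
Fill (1+0,0+1) = (1,1)
Fill (1+1,0+0) = (2,0)
Fill (1+1,0+1) = (2,1)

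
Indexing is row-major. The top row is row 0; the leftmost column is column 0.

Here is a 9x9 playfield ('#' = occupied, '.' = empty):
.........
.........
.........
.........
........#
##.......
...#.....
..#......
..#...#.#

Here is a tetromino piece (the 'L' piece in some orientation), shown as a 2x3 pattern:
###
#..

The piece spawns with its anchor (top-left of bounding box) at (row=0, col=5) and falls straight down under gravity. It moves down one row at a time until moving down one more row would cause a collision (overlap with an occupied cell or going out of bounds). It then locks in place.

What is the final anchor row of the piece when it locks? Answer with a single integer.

Answer: 7

Derivation:
Spawn at (row=0, col=5). Try each row:
  row 0: fits
  row 1: fits
  row 2: fits
  row 3: fits
  row 4: fits
  row 5: fits
  row 6: fits
  row 7: fits
  row 8: blocked -> lock at row 7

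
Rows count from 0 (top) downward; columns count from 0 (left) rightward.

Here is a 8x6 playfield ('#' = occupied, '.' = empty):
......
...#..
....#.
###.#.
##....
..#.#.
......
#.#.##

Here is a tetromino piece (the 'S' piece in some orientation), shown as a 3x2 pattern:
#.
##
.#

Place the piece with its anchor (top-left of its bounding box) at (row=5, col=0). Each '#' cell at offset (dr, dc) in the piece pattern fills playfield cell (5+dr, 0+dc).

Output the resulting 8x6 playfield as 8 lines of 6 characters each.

Answer: ......
...#..
....#.
###.#.
##....
#.#.#.
##....
###.##

Derivation:
Fill (5+0,0+0) = (5,0)
Fill (5+1,0+0) = (6,0)
Fill (5+1,0+1) = (6,1)
Fill (5+2,0+1) = (7,1)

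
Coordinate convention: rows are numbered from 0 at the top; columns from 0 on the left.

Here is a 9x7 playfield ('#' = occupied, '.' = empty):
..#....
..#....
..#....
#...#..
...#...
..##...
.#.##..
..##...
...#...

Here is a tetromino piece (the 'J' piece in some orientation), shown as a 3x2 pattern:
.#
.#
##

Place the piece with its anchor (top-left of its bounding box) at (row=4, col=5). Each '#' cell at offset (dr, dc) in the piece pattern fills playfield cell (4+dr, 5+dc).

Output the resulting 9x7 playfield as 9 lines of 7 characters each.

Answer: ..#....
..#....
..#....
#...#..
...#..#
..##..#
.#.####
..##...
...#...

Derivation:
Fill (4+0,5+1) = (4,6)
Fill (4+1,5+1) = (5,6)
Fill (4+2,5+0) = (6,5)
Fill (4+2,5+1) = (6,6)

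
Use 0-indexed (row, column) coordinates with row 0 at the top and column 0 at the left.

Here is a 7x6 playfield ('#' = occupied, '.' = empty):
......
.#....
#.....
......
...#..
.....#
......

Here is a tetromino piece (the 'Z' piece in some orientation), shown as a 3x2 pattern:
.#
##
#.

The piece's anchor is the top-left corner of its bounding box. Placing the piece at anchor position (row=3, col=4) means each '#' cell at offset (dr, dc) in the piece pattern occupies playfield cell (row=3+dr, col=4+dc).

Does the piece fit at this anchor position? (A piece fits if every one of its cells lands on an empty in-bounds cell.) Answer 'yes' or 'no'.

Check each piece cell at anchor (3, 4):
  offset (0,1) -> (3,5): empty -> OK
  offset (1,0) -> (4,4): empty -> OK
  offset (1,1) -> (4,5): empty -> OK
  offset (2,0) -> (5,4): empty -> OK
All cells valid: yes

Answer: yes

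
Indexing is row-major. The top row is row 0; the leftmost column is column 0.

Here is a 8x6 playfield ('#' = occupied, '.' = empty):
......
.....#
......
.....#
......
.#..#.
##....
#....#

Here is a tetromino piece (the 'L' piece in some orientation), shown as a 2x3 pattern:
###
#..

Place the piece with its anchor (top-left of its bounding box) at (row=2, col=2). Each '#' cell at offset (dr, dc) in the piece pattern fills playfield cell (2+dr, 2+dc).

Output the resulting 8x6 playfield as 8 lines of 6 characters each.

Answer: ......
.....#
..###.
..#..#
......
.#..#.
##....
#....#

Derivation:
Fill (2+0,2+0) = (2,2)
Fill (2+0,2+1) = (2,3)
Fill (2+0,2+2) = (2,4)
Fill (2+1,2+0) = (3,2)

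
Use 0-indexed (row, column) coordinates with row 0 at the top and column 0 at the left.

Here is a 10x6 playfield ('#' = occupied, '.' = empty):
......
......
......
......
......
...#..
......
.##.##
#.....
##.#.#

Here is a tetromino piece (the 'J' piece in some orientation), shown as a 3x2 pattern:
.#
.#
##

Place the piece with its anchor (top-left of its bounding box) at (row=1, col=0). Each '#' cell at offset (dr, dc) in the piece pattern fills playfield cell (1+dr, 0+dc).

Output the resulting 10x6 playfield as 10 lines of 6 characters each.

Answer: ......
.#....
.#....
##....
......
...#..
......
.##.##
#.....
##.#.#

Derivation:
Fill (1+0,0+1) = (1,1)
Fill (1+1,0+1) = (2,1)
Fill (1+2,0+0) = (3,0)
Fill (1+2,0+1) = (3,1)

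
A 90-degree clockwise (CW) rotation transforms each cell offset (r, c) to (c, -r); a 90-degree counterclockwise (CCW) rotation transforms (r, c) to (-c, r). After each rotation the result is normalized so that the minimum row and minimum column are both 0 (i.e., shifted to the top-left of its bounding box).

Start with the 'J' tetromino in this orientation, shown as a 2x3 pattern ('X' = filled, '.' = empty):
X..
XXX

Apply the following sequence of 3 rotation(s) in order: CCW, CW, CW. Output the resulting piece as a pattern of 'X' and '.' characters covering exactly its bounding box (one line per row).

Answer: XX
X.
X.

Derivation:
Start:
X..
XXX
After rotation 1 (CCW):
.X
.X
XX
After rotation 2 (CW):
X..
XXX
After rotation 3 (CW):
XX
X.
X.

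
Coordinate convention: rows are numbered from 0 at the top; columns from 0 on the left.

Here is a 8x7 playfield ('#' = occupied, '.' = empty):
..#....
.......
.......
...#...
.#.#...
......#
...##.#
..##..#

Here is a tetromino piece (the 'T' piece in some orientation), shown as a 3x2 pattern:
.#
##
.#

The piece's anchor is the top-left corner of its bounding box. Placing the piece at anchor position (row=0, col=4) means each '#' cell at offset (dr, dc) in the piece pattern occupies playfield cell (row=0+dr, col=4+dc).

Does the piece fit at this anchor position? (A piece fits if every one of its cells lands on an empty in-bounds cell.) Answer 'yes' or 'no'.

Answer: yes

Derivation:
Check each piece cell at anchor (0, 4):
  offset (0,1) -> (0,5): empty -> OK
  offset (1,0) -> (1,4): empty -> OK
  offset (1,1) -> (1,5): empty -> OK
  offset (2,1) -> (2,5): empty -> OK
All cells valid: yes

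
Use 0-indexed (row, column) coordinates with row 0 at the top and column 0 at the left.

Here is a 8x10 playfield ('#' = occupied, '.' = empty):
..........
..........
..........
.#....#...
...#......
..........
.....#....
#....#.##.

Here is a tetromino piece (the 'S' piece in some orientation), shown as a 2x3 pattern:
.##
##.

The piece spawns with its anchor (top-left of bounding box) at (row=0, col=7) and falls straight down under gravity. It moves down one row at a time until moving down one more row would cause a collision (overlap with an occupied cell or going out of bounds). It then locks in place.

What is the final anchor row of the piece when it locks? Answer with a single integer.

Spawn at (row=0, col=7). Try each row:
  row 0: fits
  row 1: fits
  row 2: fits
  row 3: fits
  row 4: fits
  row 5: fits
  row 6: blocked -> lock at row 5

Answer: 5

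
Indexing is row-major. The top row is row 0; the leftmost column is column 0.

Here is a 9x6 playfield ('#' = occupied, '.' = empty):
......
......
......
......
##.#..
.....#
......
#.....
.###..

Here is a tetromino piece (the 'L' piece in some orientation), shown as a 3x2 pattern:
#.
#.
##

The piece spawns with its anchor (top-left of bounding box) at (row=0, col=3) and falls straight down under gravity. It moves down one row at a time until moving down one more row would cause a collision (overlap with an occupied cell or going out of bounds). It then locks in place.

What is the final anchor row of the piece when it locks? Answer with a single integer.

Answer: 1

Derivation:
Spawn at (row=0, col=3). Try each row:
  row 0: fits
  row 1: fits
  row 2: blocked -> lock at row 1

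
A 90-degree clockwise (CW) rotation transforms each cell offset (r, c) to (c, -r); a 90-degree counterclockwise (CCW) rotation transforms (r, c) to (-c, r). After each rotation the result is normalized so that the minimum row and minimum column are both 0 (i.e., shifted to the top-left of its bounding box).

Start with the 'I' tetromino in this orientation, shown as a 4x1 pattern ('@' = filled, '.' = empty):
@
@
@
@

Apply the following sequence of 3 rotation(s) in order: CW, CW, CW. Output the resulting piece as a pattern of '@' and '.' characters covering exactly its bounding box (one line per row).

Start:
@
@
@
@
After rotation 1 (CW):
@@@@
After rotation 2 (CW):
@
@
@
@
After rotation 3 (CW):
@@@@

Answer: @@@@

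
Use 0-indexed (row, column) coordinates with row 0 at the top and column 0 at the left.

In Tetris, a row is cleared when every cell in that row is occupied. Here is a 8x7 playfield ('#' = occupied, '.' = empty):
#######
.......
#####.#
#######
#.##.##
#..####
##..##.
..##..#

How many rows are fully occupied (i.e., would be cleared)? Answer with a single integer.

Answer: 2

Derivation:
Check each row:
  row 0: 0 empty cells -> FULL (clear)
  row 1: 7 empty cells -> not full
  row 2: 1 empty cell -> not full
  row 3: 0 empty cells -> FULL (clear)
  row 4: 2 empty cells -> not full
  row 5: 2 empty cells -> not full
  row 6: 3 empty cells -> not full
  row 7: 4 empty cells -> not full
Total rows cleared: 2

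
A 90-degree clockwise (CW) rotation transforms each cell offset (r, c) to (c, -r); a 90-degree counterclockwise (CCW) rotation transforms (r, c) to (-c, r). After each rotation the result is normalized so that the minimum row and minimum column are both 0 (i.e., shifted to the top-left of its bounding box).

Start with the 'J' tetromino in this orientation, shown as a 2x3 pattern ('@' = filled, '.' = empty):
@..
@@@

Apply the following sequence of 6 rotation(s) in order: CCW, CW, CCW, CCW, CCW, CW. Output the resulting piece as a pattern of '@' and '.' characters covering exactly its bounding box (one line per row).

Answer: @@@
..@

Derivation:
Start:
@..
@@@
After rotation 1 (CCW):
.@
.@
@@
After rotation 2 (CW):
@..
@@@
After rotation 3 (CCW):
.@
.@
@@
After rotation 4 (CCW):
@@@
..@
After rotation 5 (CCW):
@@
@.
@.
After rotation 6 (CW):
@@@
..@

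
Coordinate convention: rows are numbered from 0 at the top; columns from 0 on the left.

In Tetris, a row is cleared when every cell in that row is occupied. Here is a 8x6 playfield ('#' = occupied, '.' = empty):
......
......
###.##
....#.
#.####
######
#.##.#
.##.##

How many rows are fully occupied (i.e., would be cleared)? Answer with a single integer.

Check each row:
  row 0: 6 empty cells -> not full
  row 1: 6 empty cells -> not full
  row 2: 1 empty cell -> not full
  row 3: 5 empty cells -> not full
  row 4: 1 empty cell -> not full
  row 5: 0 empty cells -> FULL (clear)
  row 6: 2 empty cells -> not full
  row 7: 2 empty cells -> not full
Total rows cleared: 1

Answer: 1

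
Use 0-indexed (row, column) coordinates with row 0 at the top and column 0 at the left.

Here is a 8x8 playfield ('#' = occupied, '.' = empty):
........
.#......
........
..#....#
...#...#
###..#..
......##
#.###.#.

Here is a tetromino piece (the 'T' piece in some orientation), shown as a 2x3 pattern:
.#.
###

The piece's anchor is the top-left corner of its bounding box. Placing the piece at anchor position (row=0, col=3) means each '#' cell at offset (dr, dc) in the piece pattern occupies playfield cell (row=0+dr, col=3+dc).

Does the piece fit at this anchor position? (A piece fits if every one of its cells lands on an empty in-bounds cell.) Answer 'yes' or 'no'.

Check each piece cell at anchor (0, 3):
  offset (0,1) -> (0,4): empty -> OK
  offset (1,0) -> (1,3): empty -> OK
  offset (1,1) -> (1,4): empty -> OK
  offset (1,2) -> (1,5): empty -> OK
All cells valid: yes

Answer: yes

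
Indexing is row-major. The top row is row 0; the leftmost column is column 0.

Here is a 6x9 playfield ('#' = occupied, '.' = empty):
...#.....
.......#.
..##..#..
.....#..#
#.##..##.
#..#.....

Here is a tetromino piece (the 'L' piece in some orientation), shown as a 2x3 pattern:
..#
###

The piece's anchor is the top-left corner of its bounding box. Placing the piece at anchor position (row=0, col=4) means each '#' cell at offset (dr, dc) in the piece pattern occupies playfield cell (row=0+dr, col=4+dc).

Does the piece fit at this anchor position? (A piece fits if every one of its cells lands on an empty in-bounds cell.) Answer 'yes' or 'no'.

Check each piece cell at anchor (0, 4):
  offset (0,2) -> (0,6): empty -> OK
  offset (1,0) -> (1,4): empty -> OK
  offset (1,1) -> (1,5): empty -> OK
  offset (1,2) -> (1,6): empty -> OK
All cells valid: yes

Answer: yes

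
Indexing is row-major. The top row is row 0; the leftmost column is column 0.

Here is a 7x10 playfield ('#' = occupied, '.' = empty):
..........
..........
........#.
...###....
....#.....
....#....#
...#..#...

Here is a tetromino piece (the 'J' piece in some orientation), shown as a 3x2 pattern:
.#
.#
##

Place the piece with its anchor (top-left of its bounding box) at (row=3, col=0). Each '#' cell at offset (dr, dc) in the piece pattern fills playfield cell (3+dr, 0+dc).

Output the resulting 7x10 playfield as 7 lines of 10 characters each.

Answer: ..........
..........
........#.
.#.###....
.#..#.....
##..#....#
...#..#...

Derivation:
Fill (3+0,0+1) = (3,1)
Fill (3+1,0+1) = (4,1)
Fill (3+2,0+0) = (5,0)
Fill (3+2,0+1) = (5,1)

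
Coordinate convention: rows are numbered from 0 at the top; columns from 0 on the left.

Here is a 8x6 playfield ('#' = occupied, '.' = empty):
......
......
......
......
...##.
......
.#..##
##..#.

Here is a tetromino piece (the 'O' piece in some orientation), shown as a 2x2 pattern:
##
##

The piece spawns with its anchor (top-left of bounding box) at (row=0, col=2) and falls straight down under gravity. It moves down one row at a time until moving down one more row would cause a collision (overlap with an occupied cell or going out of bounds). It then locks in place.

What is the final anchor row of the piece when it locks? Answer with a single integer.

Spawn at (row=0, col=2). Try each row:
  row 0: fits
  row 1: fits
  row 2: fits
  row 3: blocked -> lock at row 2

Answer: 2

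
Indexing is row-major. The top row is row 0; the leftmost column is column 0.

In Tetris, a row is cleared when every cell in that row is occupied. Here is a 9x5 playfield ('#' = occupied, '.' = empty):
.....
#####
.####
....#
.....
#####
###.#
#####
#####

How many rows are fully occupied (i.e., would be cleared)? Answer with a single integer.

Answer: 4

Derivation:
Check each row:
  row 0: 5 empty cells -> not full
  row 1: 0 empty cells -> FULL (clear)
  row 2: 1 empty cell -> not full
  row 3: 4 empty cells -> not full
  row 4: 5 empty cells -> not full
  row 5: 0 empty cells -> FULL (clear)
  row 6: 1 empty cell -> not full
  row 7: 0 empty cells -> FULL (clear)
  row 8: 0 empty cells -> FULL (clear)
Total rows cleared: 4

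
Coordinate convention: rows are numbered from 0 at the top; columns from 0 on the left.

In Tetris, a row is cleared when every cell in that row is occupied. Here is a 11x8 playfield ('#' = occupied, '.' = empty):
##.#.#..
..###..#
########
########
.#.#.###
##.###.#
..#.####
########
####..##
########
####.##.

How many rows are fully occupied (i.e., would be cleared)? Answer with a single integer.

Check each row:
  row 0: 4 empty cells -> not full
  row 1: 4 empty cells -> not full
  row 2: 0 empty cells -> FULL (clear)
  row 3: 0 empty cells -> FULL (clear)
  row 4: 3 empty cells -> not full
  row 5: 2 empty cells -> not full
  row 6: 3 empty cells -> not full
  row 7: 0 empty cells -> FULL (clear)
  row 8: 2 empty cells -> not full
  row 9: 0 empty cells -> FULL (clear)
  row 10: 2 empty cells -> not full
Total rows cleared: 4

Answer: 4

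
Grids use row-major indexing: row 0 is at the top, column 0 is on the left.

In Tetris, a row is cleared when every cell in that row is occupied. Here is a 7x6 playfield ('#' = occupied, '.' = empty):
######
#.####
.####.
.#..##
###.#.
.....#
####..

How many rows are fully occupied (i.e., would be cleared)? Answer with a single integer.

Answer: 1

Derivation:
Check each row:
  row 0: 0 empty cells -> FULL (clear)
  row 1: 1 empty cell -> not full
  row 2: 2 empty cells -> not full
  row 3: 3 empty cells -> not full
  row 4: 2 empty cells -> not full
  row 5: 5 empty cells -> not full
  row 6: 2 empty cells -> not full
Total rows cleared: 1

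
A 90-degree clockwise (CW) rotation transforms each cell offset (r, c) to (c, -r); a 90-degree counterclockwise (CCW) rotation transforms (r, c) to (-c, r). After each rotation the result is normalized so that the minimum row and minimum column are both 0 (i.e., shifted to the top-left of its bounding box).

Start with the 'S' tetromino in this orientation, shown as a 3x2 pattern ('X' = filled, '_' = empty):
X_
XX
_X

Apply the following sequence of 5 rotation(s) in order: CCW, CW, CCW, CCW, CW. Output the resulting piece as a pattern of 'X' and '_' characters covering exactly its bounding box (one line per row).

Answer: _XX
XX_

Derivation:
Start:
X_
XX
_X
After rotation 1 (CCW):
_XX
XX_
After rotation 2 (CW):
X_
XX
_X
After rotation 3 (CCW):
_XX
XX_
After rotation 4 (CCW):
X_
XX
_X
After rotation 5 (CW):
_XX
XX_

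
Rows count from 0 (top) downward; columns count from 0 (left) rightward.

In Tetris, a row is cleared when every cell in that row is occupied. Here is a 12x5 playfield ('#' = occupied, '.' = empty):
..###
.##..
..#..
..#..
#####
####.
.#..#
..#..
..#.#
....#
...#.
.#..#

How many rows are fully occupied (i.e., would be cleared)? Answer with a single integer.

Answer: 1

Derivation:
Check each row:
  row 0: 2 empty cells -> not full
  row 1: 3 empty cells -> not full
  row 2: 4 empty cells -> not full
  row 3: 4 empty cells -> not full
  row 4: 0 empty cells -> FULL (clear)
  row 5: 1 empty cell -> not full
  row 6: 3 empty cells -> not full
  row 7: 4 empty cells -> not full
  row 8: 3 empty cells -> not full
  row 9: 4 empty cells -> not full
  row 10: 4 empty cells -> not full
  row 11: 3 empty cells -> not full
Total rows cleared: 1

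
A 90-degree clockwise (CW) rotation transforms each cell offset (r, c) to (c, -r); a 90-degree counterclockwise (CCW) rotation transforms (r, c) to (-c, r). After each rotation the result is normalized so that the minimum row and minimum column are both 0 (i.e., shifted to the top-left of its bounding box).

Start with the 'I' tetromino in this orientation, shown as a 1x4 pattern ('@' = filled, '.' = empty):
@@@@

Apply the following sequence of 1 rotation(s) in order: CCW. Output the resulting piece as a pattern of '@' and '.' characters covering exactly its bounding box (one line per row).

Start:
@@@@
After rotation 1 (CCW):
@
@
@
@

Answer: @
@
@
@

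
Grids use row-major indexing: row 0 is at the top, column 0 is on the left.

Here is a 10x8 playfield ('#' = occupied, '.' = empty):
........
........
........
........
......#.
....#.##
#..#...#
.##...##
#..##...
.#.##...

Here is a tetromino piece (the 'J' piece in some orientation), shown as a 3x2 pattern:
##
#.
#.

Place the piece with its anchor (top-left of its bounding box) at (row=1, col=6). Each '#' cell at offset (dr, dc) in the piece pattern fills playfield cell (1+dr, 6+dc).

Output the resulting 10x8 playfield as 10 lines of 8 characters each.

Fill (1+0,6+0) = (1,6)
Fill (1+0,6+1) = (1,7)
Fill (1+1,6+0) = (2,6)
Fill (1+2,6+0) = (3,6)

Answer: ........
......##
......#.
......#.
......#.
....#.##
#..#...#
.##...##
#..##...
.#.##...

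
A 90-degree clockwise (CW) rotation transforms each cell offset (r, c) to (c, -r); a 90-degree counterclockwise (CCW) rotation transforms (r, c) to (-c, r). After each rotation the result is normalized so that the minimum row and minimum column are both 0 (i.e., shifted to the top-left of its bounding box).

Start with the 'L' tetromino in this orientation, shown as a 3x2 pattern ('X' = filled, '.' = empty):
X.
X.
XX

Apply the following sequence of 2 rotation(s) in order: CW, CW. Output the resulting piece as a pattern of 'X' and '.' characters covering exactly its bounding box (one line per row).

Start:
X.
X.
XX
After rotation 1 (CW):
XXX
X..
After rotation 2 (CW):
XX
.X
.X

Answer: XX
.X
.X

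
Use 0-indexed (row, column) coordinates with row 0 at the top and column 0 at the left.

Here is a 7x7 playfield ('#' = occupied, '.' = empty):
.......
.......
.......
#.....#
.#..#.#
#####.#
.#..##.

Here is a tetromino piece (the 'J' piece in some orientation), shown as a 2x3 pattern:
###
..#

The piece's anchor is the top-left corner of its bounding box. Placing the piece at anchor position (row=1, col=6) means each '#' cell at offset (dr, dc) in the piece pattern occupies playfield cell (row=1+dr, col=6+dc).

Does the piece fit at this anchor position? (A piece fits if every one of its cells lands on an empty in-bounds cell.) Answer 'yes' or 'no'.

Answer: no

Derivation:
Check each piece cell at anchor (1, 6):
  offset (0,0) -> (1,6): empty -> OK
  offset (0,1) -> (1,7): out of bounds -> FAIL
  offset (0,2) -> (1,8): out of bounds -> FAIL
  offset (1,2) -> (2,8): out of bounds -> FAIL
All cells valid: no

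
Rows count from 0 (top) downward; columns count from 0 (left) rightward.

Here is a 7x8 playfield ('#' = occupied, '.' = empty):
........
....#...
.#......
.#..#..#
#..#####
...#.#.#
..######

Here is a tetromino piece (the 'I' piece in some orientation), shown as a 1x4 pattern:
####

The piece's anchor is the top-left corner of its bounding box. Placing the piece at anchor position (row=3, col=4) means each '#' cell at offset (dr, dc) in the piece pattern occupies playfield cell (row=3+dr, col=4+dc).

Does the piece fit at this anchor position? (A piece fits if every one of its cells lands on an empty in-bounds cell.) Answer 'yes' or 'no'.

Answer: no

Derivation:
Check each piece cell at anchor (3, 4):
  offset (0,0) -> (3,4): occupied ('#') -> FAIL
  offset (0,1) -> (3,5): empty -> OK
  offset (0,2) -> (3,6): empty -> OK
  offset (0,3) -> (3,7): occupied ('#') -> FAIL
All cells valid: no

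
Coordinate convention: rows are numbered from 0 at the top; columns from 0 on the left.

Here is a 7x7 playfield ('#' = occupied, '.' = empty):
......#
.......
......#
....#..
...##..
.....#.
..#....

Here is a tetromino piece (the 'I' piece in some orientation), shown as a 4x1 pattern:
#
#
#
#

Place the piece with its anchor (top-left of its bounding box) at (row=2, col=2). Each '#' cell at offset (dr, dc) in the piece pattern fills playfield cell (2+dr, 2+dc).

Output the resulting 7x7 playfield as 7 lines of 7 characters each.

Fill (2+0,2+0) = (2,2)
Fill (2+1,2+0) = (3,2)
Fill (2+2,2+0) = (4,2)
Fill (2+3,2+0) = (5,2)

Answer: ......#
.......
..#...#
..#.#..
..###..
..#..#.
..#....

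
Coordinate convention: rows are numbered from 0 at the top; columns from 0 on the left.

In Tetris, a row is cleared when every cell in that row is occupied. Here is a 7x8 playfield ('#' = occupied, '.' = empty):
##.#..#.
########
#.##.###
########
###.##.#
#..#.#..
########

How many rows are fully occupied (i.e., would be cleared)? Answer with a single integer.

Answer: 3

Derivation:
Check each row:
  row 0: 4 empty cells -> not full
  row 1: 0 empty cells -> FULL (clear)
  row 2: 2 empty cells -> not full
  row 3: 0 empty cells -> FULL (clear)
  row 4: 2 empty cells -> not full
  row 5: 5 empty cells -> not full
  row 6: 0 empty cells -> FULL (clear)
Total rows cleared: 3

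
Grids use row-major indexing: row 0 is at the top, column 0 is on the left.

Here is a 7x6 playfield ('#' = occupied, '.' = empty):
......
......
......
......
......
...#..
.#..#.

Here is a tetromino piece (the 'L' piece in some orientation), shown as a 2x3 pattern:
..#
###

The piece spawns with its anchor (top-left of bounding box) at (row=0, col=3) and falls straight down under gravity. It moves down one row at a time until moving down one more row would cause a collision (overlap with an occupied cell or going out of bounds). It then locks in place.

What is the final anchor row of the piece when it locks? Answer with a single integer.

Answer: 3

Derivation:
Spawn at (row=0, col=3). Try each row:
  row 0: fits
  row 1: fits
  row 2: fits
  row 3: fits
  row 4: blocked -> lock at row 3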